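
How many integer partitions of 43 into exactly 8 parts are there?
p(43, 8 parts) = 5066

Partitions of n into exactly k parts are in bijection with partitions of n − k into at most k parts (subtract 1 from each part). So p(43, exactly 8) = p(35, parts ≤ 8). Computing via the recurrence p(m, j) = p(m, j−1) + p(m−j, j) gives 5066.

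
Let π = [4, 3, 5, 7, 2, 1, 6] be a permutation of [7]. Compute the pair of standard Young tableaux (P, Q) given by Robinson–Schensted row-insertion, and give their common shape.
P = [1, 5, 6] / [2, 7] / [3] / [4];  Q = [1, 3, 4] / [2, 7] / [5] / [6];  common shape = (3, 2, 1, 1)

Row-insert the values π_1, π_2, … into P one at a time, bumping the leftmost entry strictly greater than the inserted value down to the next row. The recording tableau Q records, in position (i, j), the step at which that cell was added to P.
  Insert 4 (step 1): P = [4];  Q = [1]
  Insert 3 (step 2): P = [3] / [4];  Q = [1] / [2]
  Insert 5 (step 3): P = [3, 5] / [4];  Q = [1, 3] / [2]
  Insert 7 (step 4): P = [3, 5, 7] / [4];  Q = [1, 3, 4] / [2]
  Insert 2 (step 5): P = [2, 5, 7] / [3] / [4];  Q = [1, 3, 4] / [2] / [5]
  Insert 1 (step 6): P = [1, 5, 7] / [2] / [3] / [4];  Q = [1, 3, 4] / [2] / [5] / [6]
  Insert 6 (step 7): P = [1, 5, 6] / [2, 7] / [3] / [4];  Q = [1, 3, 4] / [2, 7] / [5] / [6]
Final shape: (3, 2, 1, 1).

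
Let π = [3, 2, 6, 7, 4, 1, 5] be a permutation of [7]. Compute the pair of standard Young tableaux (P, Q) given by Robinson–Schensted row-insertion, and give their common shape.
P = [1, 4, 5] / [2, 6, 7] / [3];  Q = [1, 3, 4] / [2, 5, 7] / [6];  common shape = (3, 3, 1)

Row-insert the values π_1, π_2, … into P one at a time, bumping the leftmost entry strictly greater than the inserted value down to the next row. The recording tableau Q records, in position (i, j), the step at which that cell was added to P.
  Insert 3 (step 1): P = [3];  Q = [1]
  Insert 2 (step 2): P = [2] / [3];  Q = [1] / [2]
  Insert 6 (step 3): P = [2, 6] / [3];  Q = [1, 3] / [2]
  Insert 7 (step 4): P = [2, 6, 7] / [3];  Q = [1, 3, 4] / [2]
  Insert 4 (step 5): P = [2, 4, 7] / [3, 6];  Q = [1, 3, 4] / [2, 5]
  Insert 1 (step 6): P = [1, 4, 7] / [2, 6] / [3];  Q = [1, 3, 4] / [2, 5] / [6]
  Insert 5 (step 7): P = [1, 4, 5] / [2, 6, 7] / [3];  Q = [1, 3, 4] / [2, 5, 7] / [6]
Final shape: (3, 3, 1).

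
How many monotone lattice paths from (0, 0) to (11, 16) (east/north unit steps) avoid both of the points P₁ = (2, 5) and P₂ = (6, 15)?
Number of paths = 9311277

Inclusion–exclusion. Total paths: C(27, 11) = 13037895. Through P₁: C(7, 2)·C(20, 9) = 3527160. Through P₂: C(21, 6)·C(6, 5) = 325584. Since P₁ is strictly southwest of P₂, a monotone path through both must visit P₁ then P₂; paths through both = C(7, 2)·C(14, 4)·C(6, 5) = 126126. Avoid both = 13037895 − 3527160 − 325584 + 126126 = 9311277.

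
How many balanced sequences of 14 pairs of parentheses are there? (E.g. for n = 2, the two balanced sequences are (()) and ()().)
C_14 = 2674440

These balanced parentheses are counted by the Catalan number C_n = (1/(n + 1)) · C(2n, n). For n = 14: C_14 = (1/15) · C(28, 14) = 40116600/15 = 2674440.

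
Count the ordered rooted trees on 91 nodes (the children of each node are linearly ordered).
C_90 = 1000134600800354781929399250536541864362461089950800

These ordered rooted trees are counted by the Catalan number C_n = (1/(n + 1)) · C(2n, n). For n = 90: C_90 = (1/91) · C(180, 90) = 91012248672832285155575331798825309656983959185522800/91 = 1000134600800354781929399250536541864362461089950800.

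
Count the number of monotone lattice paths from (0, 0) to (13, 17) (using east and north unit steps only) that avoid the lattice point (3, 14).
Number of paths = 119565370

Total paths from (0, 0) to (13, 17): C(30, 13) = 119759850. Paths through (3, 14): (paths (0, 0) → (3, 14)) × (paths (3, 14) → (13, 17)) = C(17, 3) · C(13, 10) = 680 · 286 = 194480. Avoidance count = 119759850 − 194480 = 119565370.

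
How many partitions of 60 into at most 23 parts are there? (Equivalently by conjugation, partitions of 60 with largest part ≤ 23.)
p(60, parts ≤ 23) = 867699

Use the recurrence p(n, m) = p(n, m−1) + p(n−m, m): either the largest part is < m (count p(n, m−1)) or the largest part is exactly m (remove one copy of m, count p(n−m, m)). With p(0, ·) = 1 this gives p(60, parts ≤ 23) = 867699. (By conjugating Young diagrams, this also counts partitions of 60 into at most 23 parts.)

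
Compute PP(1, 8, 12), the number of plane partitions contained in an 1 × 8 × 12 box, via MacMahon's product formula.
PP(1, 8, 12) = 125970

Evaluate the triple product over i = 1..1, j = 1..8, k = 1..12. The factors are (2/1) · (3/2) · (4/3) · (5/4) · (6/5) · (7/6) · (8/7) · (9/8) · … (96 factors total). The numerators and denominators telescope so the product is an integer; carrying out the multiplication exactly gives PP(1, 8, 12) = 125970.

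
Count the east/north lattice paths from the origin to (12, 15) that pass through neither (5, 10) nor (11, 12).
Number of paths = 9933508

Inclusion–exclusion. Total paths: C(27, 12) = 17383860. Through P₁: C(15, 5)·C(12, 7) = 2378376. Through P₂: C(23, 11)·C(4, 1) = 5408312. Since P₁ is strictly southwest of P₂, a monotone path through both must visit P₁ then P₂; paths through both = C(15, 5)·C(8, 6)·C(4, 1) = 336336. Avoid both = 17383860 − 2378376 − 5408312 + 336336 = 9933508.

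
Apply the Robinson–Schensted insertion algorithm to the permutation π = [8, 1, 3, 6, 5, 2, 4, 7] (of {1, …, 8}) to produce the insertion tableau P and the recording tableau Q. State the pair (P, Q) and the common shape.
P = [1, 2, 4, 7] / [3, 5] / [6] / [8];  Q = [1, 3, 4, 8] / [2, 7] / [5] / [6];  common shape = (4, 2, 1, 1)

Row-insert the values π_1, π_2, … into P one at a time, bumping the leftmost entry strictly greater than the inserted value down to the next row. The recording tableau Q records, in position (i, j), the step at which that cell was added to P.
  Insert 8 (step 1): P = [8];  Q = [1]
  Insert 1 (step 2): P = [1] / [8];  Q = [1] / [2]
  Insert 3 (step 3): P = [1, 3] / [8];  Q = [1, 3] / [2]
  Insert 6 (step 4): P = [1, 3, 6] / [8];  Q = [1, 3, 4] / [2]
  Insert 5 (step 5): P = [1, 3, 5] / [6] / [8];  Q = [1, 3, 4] / [2] / [5]
  Insert 2 (step 6): P = [1, 2, 5] / [3] / [6] / [8];  Q = [1, 3, 4] / [2] / [5] / [6]
  Insert 4 (step 7): P = [1, 2, 4] / [3, 5] / [6] / [8];  Q = [1, 3, 4] / [2, 7] / [5] / [6]
  Insert 7 (step 8): P = [1, 2, 4, 7] / [3, 5] / [6] / [8];  Q = [1, 3, 4, 8] / [2, 7] / [5] / [6]
Final shape: (4, 2, 1, 1).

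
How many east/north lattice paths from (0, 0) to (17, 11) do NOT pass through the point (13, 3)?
Number of paths = 21196980

Total paths from (0, 0) to (17, 11): C(28, 17) = 21474180. Paths through (13, 3): (paths (0, 0) → (13, 3)) × (paths (13, 3) → (17, 11)) = C(16, 13) · C(12, 4) = 560 · 495 = 277200. Avoidance count = 21474180 − 277200 = 21196980.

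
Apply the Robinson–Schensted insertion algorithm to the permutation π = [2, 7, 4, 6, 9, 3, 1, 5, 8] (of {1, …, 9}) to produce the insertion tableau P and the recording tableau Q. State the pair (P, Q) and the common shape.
P = [1, 3, 5, 8] / [2, 6, 9] / [4] / [7];  Q = [1, 2, 4, 5] / [3, 8, 9] / [6] / [7];  common shape = (4, 3, 1, 1)

Row-insert the values π_1, π_2, … into P one at a time, bumping the leftmost entry strictly greater than the inserted value down to the next row. The recording tableau Q records, in position (i, j), the step at which that cell was added to P.
  Insert 2 (step 1): P = [2];  Q = [1]
  Insert 7 (step 2): P = [2, 7];  Q = [1, 2]
  Insert 4 (step 3): P = [2, 4] / [7];  Q = [1, 2] / [3]
  Insert 6 (step 4): P = [2, 4, 6] / [7];  Q = [1, 2, 4] / [3]
  Insert 9 (step 5): P = [2, 4, 6, 9] / [7];  Q = [1, 2, 4, 5] / [3]
  Insert 3 (step 6): P = [2, 3, 6, 9] / [4] / [7];  Q = [1, 2, 4, 5] / [3] / [6]
  Insert 1 (step 7): P = [1, 3, 6, 9] / [2] / [4] / [7];  Q = [1, 2, 4, 5] / [3] / [6] / [7]
  Insert 5 (step 8): P = [1, 3, 5, 9] / [2, 6] / [4] / [7];  Q = [1, 2, 4, 5] / [3, 8] / [6] / [7]
  Insert 8 (step 9): P = [1, 3, 5, 8] / [2, 6, 9] / [4] / [7];  Q = [1, 2, 4, 5] / [3, 8, 9] / [6] / [7]
Final shape: (4, 3, 1, 1).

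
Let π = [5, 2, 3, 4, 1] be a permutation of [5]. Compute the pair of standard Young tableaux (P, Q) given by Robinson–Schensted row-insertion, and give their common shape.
P = [1, 3, 4] / [2] / [5];  Q = [1, 3, 4] / [2] / [5];  common shape = (3, 1, 1)

Row-insert the values π_1, π_2, … into P one at a time, bumping the leftmost entry strictly greater than the inserted value down to the next row. The recording tableau Q records, in position (i, j), the step at which that cell was added to P.
  Insert 5 (step 1): P = [5];  Q = [1]
  Insert 2 (step 2): P = [2] / [5];  Q = [1] / [2]
  Insert 3 (step 3): P = [2, 3] / [5];  Q = [1, 3] / [2]
  Insert 4 (step 4): P = [2, 3, 4] / [5];  Q = [1, 3, 4] / [2]
  Insert 1 (step 5): P = [1, 3, 4] / [2] / [5];  Q = [1, 3, 4] / [2] / [5]
Final shape: (3, 1, 1).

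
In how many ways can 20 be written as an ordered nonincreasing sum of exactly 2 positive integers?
p(20, 2 parts) = 10

Partitions of n into exactly k parts are in bijection with partitions of n − k into at most k parts (subtract 1 from each part). So p(20, exactly 2) = p(18, parts ≤ 2). Computing via the recurrence p(m, j) = p(m, j−1) + p(m−j, j) gives 10.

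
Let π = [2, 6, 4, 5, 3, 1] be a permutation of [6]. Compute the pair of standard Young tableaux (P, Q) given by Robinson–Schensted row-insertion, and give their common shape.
P = [1, 3, 5] / [2] / [4] / [6];  Q = [1, 2, 4] / [3] / [5] / [6];  common shape = (3, 1, 1, 1)

Row-insert the values π_1, π_2, … into P one at a time, bumping the leftmost entry strictly greater than the inserted value down to the next row. The recording tableau Q records, in position (i, j), the step at which that cell was added to P.
  Insert 2 (step 1): P = [2];  Q = [1]
  Insert 6 (step 2): P = [2, 6];  Q = [1, 2]
  Insert 4 (step 3): P = [2, 4] / [6];  Q = [1, 2] / [3]
  Insert 5 (step 4): P = [2, 4, 5] / [6];  Q = [1, 2, 4] / [3]
  Insert 3 (step 5): P = [2, 3, 5] / [4] / [6];  Q = [1, 2, 4] / [3] / [5]
  Insert 1 (step 6): P = [1, 3, 5] / [2] / [4] / [6];  Q = [1, 2, 4] / [3] / [5] / [6]
Final shape: (3, 1, 1, 1).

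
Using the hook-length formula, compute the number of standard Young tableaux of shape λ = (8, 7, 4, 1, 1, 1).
# SYT of shape (8, 7, 4, 1, 1, 1) = 818611200

Hook-length formula: f^λ = n! / Π hook(c), product over all cells c of the Young diagram. For λ = (8, 7, 4, 1, 1, 1), n = 22 boxes. Hook lengths by row (left-to-right, top-to-bottom): [13, 9, 8, 7, 5, 4, 3, 1]; [11, 7, 6, 5, 3, 2, 1]; [7, 3, 2, 1]; [3]; [2]; [1]. Product of hooks = 1373058086400. So f^λ = 22! / 1373058086400 = 1124000727777607680000 / 1373058086400 = 818611200.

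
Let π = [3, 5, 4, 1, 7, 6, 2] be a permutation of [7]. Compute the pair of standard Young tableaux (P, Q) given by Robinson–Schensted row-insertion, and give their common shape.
P = [1, 2, 6] / [3, 4] / [5, 7];  Q = [1, 2, 5] / [3, 6] / [4, 7];  common shape = (3, 2, 2)

Row-insert the values π_1, π_2, … into P one at a time, bumping the leftmost entry strictly greater than the inserted value down to the next row. The recording tableau Q records, in position (i, j), the step at which that cell was added to P.
  Insert 3 (step 1): P = [3];  Q = [1]
  Insert 5 (step 2): P = [3, 5];  Q = [1, 2]
  Insert 4 (step 3): P = [3, 4] / [5];  Q = [1, 2] / [3]
  Insert 1 (step 4): P = [1, 4] / [3] / [5];  Q = [1, 2] / [3] / [4]
  Insert 7 (step 5): P = [1, 4, 7] / [3] / [5];  Q = [1, 2, 5] / [3] / [4]
  Insert 6 (step 6): P = [1, 4, 6] / [3, 7] / [5];  Q = [1, 2, 5] / [3, 6] / [4]
  Insert 2 (step 7): P = [1, 2, 6] / [3, 4] / [5, 7];  Q = [1, 2, 5] / [3, 6] / [4, 7]
Final shape: (3, 2, 2).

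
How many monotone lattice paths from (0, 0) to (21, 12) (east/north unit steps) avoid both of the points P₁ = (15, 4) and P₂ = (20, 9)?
Number of paths = 307024680

Inclusion–exclusion. Total paths: C(33, 21) = 354817320. Through P₁: C(19, 15)·C(14, 6) = 11639628. Through P₂: C(29, 20)·C(4, 1) = 40060020. Since P₁ is strictly southwest of P₂, a monotone path through both must visit P₁ then P₂; paths through both = C(19, 15)·C(10, 5)·C(4, 1) = 3907008. Avoid both = 354817320 − 11639628 − 40060020 + 3907008 = 307024680.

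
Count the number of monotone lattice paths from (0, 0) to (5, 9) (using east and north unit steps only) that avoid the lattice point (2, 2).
Number of paths = 1282

Total paths from (0, 0) to (5, 9): C(14, 5) = 2002. Paths through (2, 2): (paths (0, 0) → (2, 2)) × (paths (2, 2) → (5, 9)) = C(4, 2) · C(10, 3) = 6 · 120 = 720. Avoidance count = 2002 − 720 = 1282.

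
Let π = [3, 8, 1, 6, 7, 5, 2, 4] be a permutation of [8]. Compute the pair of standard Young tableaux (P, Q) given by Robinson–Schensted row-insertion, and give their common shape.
P = [1, 2, 4] / [3, 5, 7] / [6] / [8];  Q = [1, 2, 5] / [3, 4, 8] / [6] / [7];  common shape = (3, 3, 1, 1)

Row-insert the values π_1, π_2, … into P one at a time, bumping the leftmost entry strictly greater than the inserted value down to the next row. The recording tableau Q records, in position (i, j), the step at which that cell was added to P.
  Insert 3 (step 1): P = [3];  Q = [1]
  Insert 8 (step 2): P = [3, 8];  Q = [1, 2]
  Insert 1 (step 3): P = [1, 8] / [3];  Q = [1, 2] / [3]
  Insert 6 (step 4): P = [1, 6] / [3, 8];  Q = [1, 2] / [3, 4]
  Insert 7 (step 5): P = [1, 6, 7] / [3, 8];  Q = [1, 2, 5] / [3, 4]
  Insert 5 (step 6): P = [1, 5, 7] / [3, 6] / [8];  Q = [1, 2, 5] / [3, 4] / [6]
  Insert 2 (step 7): P = [1, 2, 7] / [3, 5] / [6] / [8];  Q = [1, 2, 5] / [3, 4] / [6] / [7]
  Insert 4 (step 8): P = [1, 2, 4] / [3, 5, 7] / [6] / [8];  Q = [1, 2, 5] / [3, 4, 8] / [6] / [7]
Final shape: (3, 3, 1, 1).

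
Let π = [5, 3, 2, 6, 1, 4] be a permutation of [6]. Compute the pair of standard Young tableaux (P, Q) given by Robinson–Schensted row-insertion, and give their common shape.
P = [1, 4] / [2, 6] / [3] / [5];  Q = [1, 4] / [2, 6] / [3] / [5];  common shape = (2, 2, 1, 1)

Row-insert the values π_1, π_2, … into P one at a time, bumping the leftmost entry strictly greater than the inserted value down to the next row. The recording tableau Q records, in position (i, j), the step at which that cell was added to P.
  Insert 5 (step 1): P = [5];  Q = [1]
  Insert 3 (step 2): P = [3] / [5];  Q = [1] / [2]
  Insert 2 (step 3): P = [2] / [3] / [5];  Q = [1] / [2] / [3]
  Insert 6 (step 4): P = [2, 6] / [3] / [5];  Q = [1, 4] / [2] / [3]
  Insert 1 (step 5): P = [1, 6] / [2] / [3] / [5];  Q = [1, 4] / [2] / [3] / [5]
  Insert 4 (step 6): P = [1, 4] / [2, 6] / [3] / [5];  Q = [1, 4] / [2, 6] / [3] / [5]
Final shape: (2, 2, 1, 1).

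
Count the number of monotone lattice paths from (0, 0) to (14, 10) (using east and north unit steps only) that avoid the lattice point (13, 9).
Number of paths = 966416

Total paths from (0, 0) to (14, 10): C(24, 14) = 1961256. Paths through (13, 9): (paths (0, 0) → (13, 9)) × (paths (13, 9) → (14, 10)) = C(22, 13) · C(2, 1) = 497420 · 2 = 994840. Avoidance count = 1961256 − 994840 = 966416.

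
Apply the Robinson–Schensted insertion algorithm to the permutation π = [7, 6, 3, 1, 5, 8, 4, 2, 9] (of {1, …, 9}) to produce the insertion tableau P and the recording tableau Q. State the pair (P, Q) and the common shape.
P = [1, 2, 8, 9] / [3, 4] / [5] / [6] / [7];  Q = [1, 5, 6, 9] / [2, 7] / [3] / [4] / [8];  common shape = (4, 2, 1, 1, 1)

Row-insert the values π_1, π_2, … into P one at a time, bumping the leftmost entry strictly greater than the inserted value down to the next row. The recording tableau Q records, in position (i, j), the step at which that cell was added to P.
  Insert 7 (step 1): P = [7];  Q = [1]
  Insert 6 (step 2): P = [6] / [7];  Q = [1] / [2]
  Insert 3 (step 3): P = [3] / [6] / [7];  Q = [1] / [2] / [3]
  Insert 1 (step 4): P = [1] / [3] / [6] / [7];  Q = [1] / [2] / [3] / [4]
  Insert 5 (step 5): P = [1, 5] / [3] / [6] / [7];  Q = [1, 5] / [2] / [3] / [4]
  Insert 8 (step 6): P = [1, 5, 8] / [3] / [6] / [7];  Q = [1, 5, 6] / [2] / [3] / [4]
  Insert 4 (step 7): P = [1, 4, 8] / [3, 5] / [6] / [7];  Q = [1, 5, 6] / [2, 7] / [3] / [4]
  Insert 2 (step 8): P = [1, 2, 8] / [3, 4] / [5] / [6] / [7];  Q = [1, 5, 6] / [2, 7] / [3] / [4] / [8]
  Insert 9 (step 9): P = [1, 2, 8, 9] / [3, 4] / [5] / [6] / [7];  Q = [1, 5, 6, 9] / [2, 7] / [3] / [4] / [8]
Final shape: (4, 2, 1, 1, 1).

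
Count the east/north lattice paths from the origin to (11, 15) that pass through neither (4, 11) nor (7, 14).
Number of paths = 6830810

Inclusion–exclusion. Total paths: C(26, 11) = 7726160. Through P₁: C(15, 4)·C(11, 7) = 450450. Through P₂: C(21, 7)·C(5, 4) = 581400. Since P₁ is strictly southwest of P₂, a monotone path through both must visit P₁ then P₂; paths through both = C(15, 4)·C(6, 3)·C(5, 4) = 136500. Avoid both = 7726160 − 450450 − 581400 + 136500 = 6830810.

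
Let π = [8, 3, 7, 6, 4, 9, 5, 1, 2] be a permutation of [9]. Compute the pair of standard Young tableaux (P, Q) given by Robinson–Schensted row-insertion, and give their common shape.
P = [1, 2, 5] / [3, 4] / [6, 9] / [7] / [8];  Q = [1, 3, 6] / [2, 7] / [4, 9] / [5] / [8];  common shape = (3, 2, 2, 1, 1)

Row-insert the values π_1, π_2, … into P one at a time, bumping the leftmost entry strictly greater than the inserted value down to the next row. The recording tableau Q records, in position (i, j), the step at which that cell was added to P.
  Insert 8 (step 1): P = [8];  Q = [1]
  Insert 3 (step 2): P = [3] / [8];  Q = [1] / [2]
  Insert 7 (step 3): P = [3, 7] / [8];  Q = [1, 3] / [2]
  Insert 6 (step 4): P = [3, 6] / [7] / [8];  Q = [1, 3] / [2] / [4]
  Insert 4 (step 5): P = [3, 4] / [6] / [7] / [8];  Q = [1, 3] / [2] / [4] / [5]
  Insert 9 (step 6): P = [3, 4, 9] / [6] / [7] / [8];  Q = [1, 3, 6] / [2] / [4] / [5]
  Insert 5 (step 7): P = [3, 4, 5] / [6, 9] / [7] / [8];  Q = [1, 3, 6] / [2, 7] / [4] / [5]
  Insert 1 (step 8): P = [1, 4, 5] / [3, 9] / [6] / [7] / [8];  Q = [1, 3, 6] / [2, 7] / [4] / [5] / [8]
  Insert 2 (step 9): P = [1, 2, 5] / [3, 4] / [6, 9] / [7] / [8];  Q = [1, 3, 6] / [2, 7] / [4, 9] / [5] / [8]
Final shape: (3, 2, 2, 1, 1).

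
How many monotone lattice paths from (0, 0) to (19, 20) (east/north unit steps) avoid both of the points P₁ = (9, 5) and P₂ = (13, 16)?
Number of paths = 48701658040

Inclusion–exclusion. Total paths: C(39, 19) = 68923264410. Through P₁: C(14, 9)·C(25, 10) = 6544057520. Through P₂: C(29, 13)·C(10, 6) = 14251422150. Since P₁ is strictly southwest of P₂, a monotone path through both must visit P₁ then P₂; paths through both = C(14, 9)·C(15, 4)·C(10, 6) = 573873300. Avoid both = 68923264410 − 6544057520 − 14251422150 + 573873300 = 48701658040.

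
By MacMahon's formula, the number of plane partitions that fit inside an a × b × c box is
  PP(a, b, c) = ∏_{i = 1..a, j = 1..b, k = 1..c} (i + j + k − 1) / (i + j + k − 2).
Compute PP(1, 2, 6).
PP(1, 2, 6) = 28

Evaluate the triple product over i = 1..1, j = 1..2, k = 1..6. The factors are (2/1) · (3/2) · (4/3) · (5/4) · (6/5) · (7/6) · (3/2) · (4/3) · … (12 factors total). The numerators and denominators telescope so the product is an integer; carrying out the multiplication exactly gives PP(1, 2, 6) = 28.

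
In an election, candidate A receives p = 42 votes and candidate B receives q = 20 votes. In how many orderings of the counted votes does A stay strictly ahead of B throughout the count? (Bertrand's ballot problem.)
Strict-lead orderings = 3266814940064445

Total orderings of the 62 votes with 42 for A: C(62, 42) = 9206478467454345. By the Bertrand ballot formula (Cycle Lemma / reflection principle), the number of orderings in which A is strictly ahead of B throughout is (p − q)/(p + q) · C(p + q, p) = (42 − 20)/(42 + 20) · 9206478467454345 = 3266814940064445.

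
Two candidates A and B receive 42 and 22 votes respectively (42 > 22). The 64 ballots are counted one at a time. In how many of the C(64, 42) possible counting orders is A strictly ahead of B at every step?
Strict-lead orderings = 25108577638511850

Total orderings of the 64 votes with 42 for A: C(64, 42) = 80347448443237920. By the Bertrand ballot formula (Cycle Lemma / reflection principle), the number of orderings in which A is strictly ahead of B throughout is (p − q)/(p + q) · C(p + q, p) = (42 − 22)/(42 + 22) · 80347448443237920 = 25108577638511850.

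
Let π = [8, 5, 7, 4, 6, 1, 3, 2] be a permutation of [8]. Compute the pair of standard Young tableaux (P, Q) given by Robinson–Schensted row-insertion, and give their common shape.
P = [1, 2] / [3, 6] / [4, 7] / [5] / [8];  Q = [1, 3] / [2, 5] / [4, 7] / [6] / [8];  common shape = (2, 2, 2, 1, 1)

Row-insert the values π_1, π_2, … into P one at a time, bumping the leftmost entry strictly greater than the inserted value down to the next row. The recording tableau Q records, in position (i, j), the step at which that cell was added to P.
  Insert 8 (step 1): P = [8];  Q = [1]
  Insert 5 (step 2): P = [5] / [8];  Q = [1] / [2]
  Insert 7 (step 3): P = [5, 7] / [8];  Q = [1, 3] / [2]
  Insert 4 (step 4): P = [4, 7] / [5] / [8];  Q = [1, 3] / [2] / [4]
  Insert 6 (step 5): P = [4, 6] / [5, 7] / [8];  Q = [1, 3] / [2, 5] / [4]
  Insert 1 (step 6): P = [1, 6] / [4, 7] / [5] / [8];  Q = [1, 3] / [2, 5] / [4] / [6]
  Insert 3 (step 7): P = [1, 3] / [4, 6] / [5, 7] / [8];  Q = [1, 3] / [2, 5] / [4, 7] / [6]
  Insert 2 (step 8): P = [1, 2] / [3, 6] / [4, 7] / [5] / [8];  Q = [1, 3] / [2, 5] / [4, 7] / [6] / [8]
Final shape: (2, 2, 2, 1, 1).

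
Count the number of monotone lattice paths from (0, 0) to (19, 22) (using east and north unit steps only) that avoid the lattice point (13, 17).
Number of paths = 189333619500

Total paths from (0, 0) to (19, 22): C(41, 19) = 244662670200. Paths through (13, 17): (paths (0, 0) → (13, 17)) × (paths (13, 17) → (19, 22)) = C(30, 13) · C(11, 6) = 119759850 · 462 = 55329050700. Avoidance count = 244662670200 − 55329050700 = 189333619500.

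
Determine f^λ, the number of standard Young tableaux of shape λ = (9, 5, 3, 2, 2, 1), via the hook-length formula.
# SYT of shape (9, 5, 3, 2, 2, 1) = 2540395000

Hook-length formula: f^λ = n! / Π hook(c), product over all cells c of the Young diagram. For λ = (9, 5, 3, 2, 2, 1), n = 22 boxes. Hook lengths by row (left-to-right, top-to-bottom): [14, 12, 9, 7, 6, 4, 3, 2, 1]; [9, 7, 4, 2, 1]; [6, 4, 1]; [4, 2]; [3, 1]; [1]. Product of hooks = 442451165184. So f^λ = 22! / 442451165184 = 1124000727777607680000 / 442451165184 = 2540395000.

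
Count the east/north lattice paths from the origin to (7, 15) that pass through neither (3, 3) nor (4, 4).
Number of paths = 123224

Inclusion–exclusion. Total paths: C(22, 7) = 170544. Through P₁: C(6, 3)·C(16, 4) = 36400. Through P₂: C(8, 4)·C(14, 3) = 25480. Since P₁ is strictly southwest of P₂, a monotone path through both must visit P₁ then P₂; paths through both = C(6, 3)·C(2, 1)·C(14, 3) = 14560. Avoid both = 170544 − 36400 − 25480 + 14560 = 123224.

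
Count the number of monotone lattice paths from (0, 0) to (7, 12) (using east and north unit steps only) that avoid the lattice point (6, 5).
Number of paths = 46692

Total paths from (0, 0) to (7, 12): C(19, 7) = 50388. Paths through (6, 5): (paths (0, 0) → (6, 5)) × (paths (6, 5) → (7, 12)) = C(11, 6) · C(8, 1) = 462 · 8 = 3696. Avoidance count = 50388 − 3696 = 46692.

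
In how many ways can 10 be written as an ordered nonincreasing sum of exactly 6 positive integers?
p(10, 6 parts) = 5

Partitions of n into exactly k parts ↔ partitions of n − k into at most k parts (subtract 1 from each part). For n = 10, k = 6, the partitions are: 5+1+1+1+1+1, 4+2+1+1+1+1, 3+3+1+1+1+1, 3+2+2+1+1+1, 2+2+2+2+1+1. Count = 5.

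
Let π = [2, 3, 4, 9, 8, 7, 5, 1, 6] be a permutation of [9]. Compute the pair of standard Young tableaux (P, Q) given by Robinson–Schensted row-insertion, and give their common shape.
P = [1, 3, 4, 5, 6] / [2] / [7] / [8] / [9];  Q = [1, 2, 3, 4, 9] / [5] / [6] / [7] / [8];  common shape = (5, 1, 1, 1, 1)

Row-insert the values π_1, π_2, … into P one at a time, bumping the leftmost entry strictly greater than the inserted value down to the next row. The recording tableau Q records, in position (i, j), the step at which that cell was added to P.
  Insert 2 (step 1): P = [2];  Q = [1]
  Insert 3 (step 2): P = [2, 3];  Q = [1, 2]
  Insert 4 (step 3): P = [2, 3, 4];  Q = [1, 2, 3]
  Insert 9 (step 4): P = [2, 3, 4, 9];  Q = [1, 2, 3, 4]
  Insert 8 (step 5): P = [2, 3, 4, 8] / [9];  Q = [1, 2, 3, 4] / [5]
  Insert 7 (step 6): P = [2, 3, 4, 7] / [8] / [9];  Q = [1, 2, 3, 4] / [5] / [6]
  Insert 5 (step 7): P = [2, 3, 4, 5] / [7] / [8] / [9];  Q = [1, 2, 3, 4] / [5] / [6] / [7]
  Insert 1 (step 8): P = [1, 3, 4, 5] / [2] / [7] / [8] / [9];  Q = [1, 2, 3, 4] / [5] / [6] / [7] / [8]
  Insert 6 (step 9): P = [1, 3, 4, 5, 6] / [2] / [7] / [8] / [9];  Q = [1, 2, 3, 4, 9] / [5] / [6] / [7] / [8]
Final shape: (5, 1, 1, 1, 1).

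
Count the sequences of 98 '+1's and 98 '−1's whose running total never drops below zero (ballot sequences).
C_98 = 57743358069601357782187700608042856334020731624756611000

These ballot sequences are counted by the Catalan number C_n = (1/(n + 1)) · C(2n, n). For n = 98: C_98 = (1/99) · C(196, 98) = 5716592448890534420436582360196242777068052430850904489000/99 = 57743358069601357782187700608042856334020731624756611000.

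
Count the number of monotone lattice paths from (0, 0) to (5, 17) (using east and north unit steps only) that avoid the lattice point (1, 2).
Number of paths = 14706

Total paths from (0, 0) to (5, 17): C(22, 5) = 26334. Paths through (1, 2): (paths (0, 0) → (1, 2)) × (paths (1, 2) → (5, 17)) = C(3, 1) · C(19, 4) = 3 · 3876 = 11628. Avoidance count = 26334 − 11628 = 14706.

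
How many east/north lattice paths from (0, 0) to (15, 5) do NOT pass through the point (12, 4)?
Number of paths = 8224

Total paths from (0, 0) to (15, 5): C(20, 15) = 15504. Paths through (12, 4): (paths (0, 0) → (12, 4)) × (paths (12, 4) → (15, 5)) = C(16, 12) · C(4, 3) = 1820 · 4 = 7280. Avoidance count = 15504 − 7280 = 8224.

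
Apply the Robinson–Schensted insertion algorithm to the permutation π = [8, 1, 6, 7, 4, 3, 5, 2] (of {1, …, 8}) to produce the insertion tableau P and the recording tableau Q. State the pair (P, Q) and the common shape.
P = [1, 2, 5] / [3, 7] / [4] / [6] / [8];  Q = [1, 3, 4] / [2, 7] / [5] / [6] / [8];  common shape = (3, 2, 1, 1, 1)

Row-insert the values π_1, π_2, … into P one at a time, bumping the leftmost entry strictly greater than the inserted value down to the next row. The recording tableau Q records, in position (i, j), the step at which that cell was added to P.
  Insert 8 (step 1): P = [8];  Q = [1]
  Insert 1 (step 2): P = [1] / [8];  Q = [1] / [2]
  Insert 6 (step 3): P = [1, 6] / [8];  Q = [1, 3] / [2]
  Insert 7 (step 4): P = [1, 6, 7] / [8];  Q = [1, 3, 4] / [2]
  Insert 4 (step 5): P = [1, 4, 7] / [6] / [8];  Q = [1, 3, 4] / [2] / [5]
  Insert 3 (step 6): P = [1, 3, 7] / [4] / [6] / [8];  Q = [1, 3, 4] / [2] / [5] / [6]
  Insert 5 (step 7): P = [1, 3, 5] / [4, 7] / [6] / [8];  Q = [1, 3, 4] / [2, 7] / [5] / [6]
  Insert 2 (step 8): P = [1, 2, 5] / [3, 7] / [4] / [6] / [8];  Q = [1, 3, 4] / [2, 7] / [5] / [6] / [8]
Final shape: (3, 2, 1, 1, 1).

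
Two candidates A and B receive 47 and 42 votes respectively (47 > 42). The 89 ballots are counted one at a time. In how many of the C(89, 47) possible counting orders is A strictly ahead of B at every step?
Strict-lead orderings = 2552275268894425863373200

Total orderings of the 89 votes with 47 for A: C(89, 47) = 45430499786320780368042960. By the Bertrand ballot formula (Cycle Lemma / reflection principle), the number of orderings in which A is strictly ahead of B throughout is (p − q)/(p + q) · C(p + q, p) = (47 − 42)/(47 + 42) · 45430499786320780368042960 = 2552275268894425863373200.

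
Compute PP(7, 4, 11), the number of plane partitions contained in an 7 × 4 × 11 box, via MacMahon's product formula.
PP(7, 4, 11) = 418241323113120

Evaluate the triple product over i = 1..7, j = 1..4, k = 1..11. The factors are (2/1) · (3/2) · (4/3) · (5/4) · (6/5) · (7/6) · (8/7) · (9/8) · … (308 factors total). The numerators and denominators telescope so the product is an integer; carrying out the multiplication exactly gives PP(7, 4, 11) = 418241323113120.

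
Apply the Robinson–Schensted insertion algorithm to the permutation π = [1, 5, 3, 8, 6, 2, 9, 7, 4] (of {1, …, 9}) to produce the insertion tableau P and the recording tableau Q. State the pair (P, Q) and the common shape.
P = [1, 2, 4, 7] / [3, 6, 9] / [5, 8];  Q = [1, 2, 4, 7] / [3, 5, 8] / [6, 9];  common shape = (4, 3, 2)

Row-insert the values π_1, π_2, … into P one at a time, bumping the leftmost entry strictly greater than the inserted value down to the next row. The recording tableau Q records, in position (i, j), the step at which that cell was added to P.
  Insert 1 (step 1): P = [1];  Q = [1]
  Insert 5 (step 2): P = [1, 5];  Q = [1, 2]
  Insert 3 (step 3): P = [1, 3] / [5];  Q = [1, 2] / [3]
  Insert 8 (step 4): P = [1, 3, 8] / [5];  Q = [1, 2, 4] / [3]
  Insert 6 (step 5): P = [1, 3, 6] / [5, 8];  Q = [1, 2, 4] / [3, 5]
  Insert 2 (step 6): P = [1, 2, 6] / [3, 8] / [5];  Q = [1, 2, 4] / [3, 5] / [6]
  Insert 9 (step 7): P = [1, 2, 6, 9] / [3, 8] / [5];  Q = [1, 2, 4, 7] / [3, 5] / [6]
  Insert 7 (step 8): P = [1, 2, 6, 7] / [3, 8, 9] / [5];  Q = [1, 2, 4, 7] / [3, 5, 8] / [6]
  Insert 4 (step 9): P = [1, 2, 4, 7] / [3, 6, 9] / [5, 8];  Q = [1, 2, 4, 7] / [3, 5, 8] / [6, 9]
Final shape: (4, 3, 2).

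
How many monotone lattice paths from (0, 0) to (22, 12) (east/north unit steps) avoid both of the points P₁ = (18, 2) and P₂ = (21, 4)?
Number of paths = 548067100

Inclusion–exclusion. Total paths: C(34, 22) = 548354040. Through P₁: C(20, 18)·C(14, 4) = 190190. Through P₂: C(25, 21)·C(9, 1) = 113850. Since P₁ is strictly southwest of P₂, a monotone path through both must visit P₁ then P₂; paths through both = C(20, 18)·C(5, 3)·C(9, 1) = 17100. Avoid both = 548354040 − 190190 − 113850 + 17100 = 548067100.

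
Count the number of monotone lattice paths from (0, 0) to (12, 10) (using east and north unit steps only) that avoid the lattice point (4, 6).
Number of paths = 542696

Total paths from (0, 0) to (12, 10): C(22, 12) = 646646. Paths through (4, 6): (paths (0, 0) → (4, 6)) × (paths (4, 6) → (12, 10)) = C(10, 4) · C(12, 8) = 210 · 495 = 103950. Avoidance count = 646646 − 103950 = 542696.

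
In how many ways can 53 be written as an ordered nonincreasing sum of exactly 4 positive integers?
p(53, 4 parts) = 1089

Partitions of n into exactly k parts are in bijection with partitions of n − k into at most k parts (subtract 1 from each part). So p(53, exactly 4) = p(49, parts ≤ 4). Computing via the recurrence p(m, j) = p(m, j−1) + p(m−j, j) gives 1089.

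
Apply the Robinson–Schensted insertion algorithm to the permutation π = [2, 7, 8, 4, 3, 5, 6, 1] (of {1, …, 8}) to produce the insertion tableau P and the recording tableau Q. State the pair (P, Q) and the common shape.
P = [1, 3, 5, 6] / [2, 8] / [4] / [7];  Q = [1, 2, 3, 7] / [4, 6] / [5] / [8];  common shape = (4, 2, 1, 1)

Row-insert the values π_1, π_2, … into P one at a time, bumping the leftmost entry strictly greater than the inserted value down to the next row. The recording tableau Q records, in position (i, j), the step at which that cell was added to P.
  Insert 2 (step 1): P = [2];  Q = [1]
  Insert 7 (step 2): P = [2, 7];  Q = [1, 2]
  Insert 8 (step 3): P = [2, 7, 8];  Q = [1, 2, 3]
  Insert 4 (step 4): P = [2, 4, 8] / [7];  Q = [1, 2, 3] / [4]
  Insert 3 (step 5): P = [2, 3, 8] / [4] / [7];  Q = [1, 2, 3] / [4] / [5]
  Insert 5 (step 6): P = [2, 3, 5] / [4, 8] / [7];  Q = [1, 2, 3] / [4, 6] / [5]
  Insert 6 (step 7): P = [2, 3, 5, 6] / [4, 8] / [7];  Q = [1, 2, 3, 7] / [4, 6] / [5]
  Insert 1 (step 8): P = [1, 3, 5, 6] / [2, 8] / [4] / [7];  Q = [1, 2, 3, 7] / [4, 6] / [5] / [8]
Final shape: (4, 2, 1, 1).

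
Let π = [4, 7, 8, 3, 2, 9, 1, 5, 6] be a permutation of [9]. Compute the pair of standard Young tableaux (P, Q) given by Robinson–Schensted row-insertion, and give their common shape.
P = [1, 5, 6, 9] / [2, 7, 8] / [3] / [4];  Q = [1, 2, 3, 6] / [4, 8, 9] / [5] / [7];  common shape = (4, 3, 1, 1)

Row-insert the values π_1, π_2, … into P one at a time, bumping the leftmost entry strictly greater than the inserted value down to the next row. The recording tableau Q records, in position (i, j), the step at which that cell was added to P.
  Insert 4 (step 1): P = [4];  Q = [1]
  Insert 7 (step 2): P = [4, 7];  Q = [1, 2]
  Insert 8 (step 3): P = [4, 7, 8];  Q = [1, 2, 3]
  Insert 3 (step 4): P = [3, 7, 8] / [4];  Q = [1, 2, 3] / [4]
  Insert 2 (step 5): P = [2, 7, 8] / [3] / [4];  Q = [1, 2, 3] / [4] / [5]
  Insert 9 (step 6): P = [2, 7, 8, 9] / [3] / [4];  Q = [1, 2, 3, 6] / [4] / [5]
  Insert 1 (step 7): P = [1, 7, 8, 9] / [2] / [3] / [4];  Q = [1, 2, 3, 6] / [4] / [5] / [7]
  Insert 5 (step 8): P = [1, 5, 8, 9] / [2, 7] / [3] / [4];  Q = [1, 2, 3, 6] / [4, 8] / [5] / [7]
  Insert 6 (step 9): P = [1, 5, 6, 9] / [2, 7, 8] / [3] / [4];  Q = [1, 2, 3, 6] / [4, 8, 9] / [5] / [7]
Final shape: (4, 3, 1, 1).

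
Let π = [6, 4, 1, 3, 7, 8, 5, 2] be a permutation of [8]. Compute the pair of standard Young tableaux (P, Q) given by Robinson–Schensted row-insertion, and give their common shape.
P = [1, 2, 5, 8] / [3, 7] / [4] / [6];  Q = [1, 4, 5, 6] / [2, 7] / [3] / [8];  common shape = (4, 2, 1, 1)

Row-insert the values π_1, π_2, … into P one at a time, bumping the leftmost entry strictly greater than the inserted value down to the next row. The recording tableau Q records, in position (i, j), the step at which that cell was added to P.
  Insert 6 (step 1): P = [6];  Q = [1]
  Insert 4 (step 2): P = [4] / [6];  Q = [1] / [2]
  Insert 1 (step 3): P = [1] / [4] / [6];  Q = [1] / [2] / [3]
  Insert 3 (step 4): P = [1, 3] / [4] / [6];  Q = [1, 4] / [2] / [3]
  Insert 7 (step 5): P = [1, 3, 7] / [4] / [6];  Q = [1, 4, 5] / [2] / [3]
  Insert 8 (step 6): P = [1, 3, 7, 8] / [4] / [6];  Q = [1, 4, 5, 6] / [2] / [3]
  Insert 5 (step 7): P = [1, 3, 5, 8] / [4, 7] / [6];  Q = [1, 4, 5, 6] / [2, 7] / [3]
  Insert 2 (step 8): P = [1, 2, 5, 8] / [3, 7] / [4] / [6];  Q = [1, 4, 5, 6] / [2, 7] / [3] / [8]
Final shape: (4, 2, 1, 1).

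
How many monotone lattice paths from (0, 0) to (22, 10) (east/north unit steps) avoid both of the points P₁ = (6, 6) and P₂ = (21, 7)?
Number of paths = 55358436

Inclusion–exclusion. Total paths: C(32, 22) = 64512240. Through P₁: C(12, 6)·C(20, 16) = 4476780. Through P₂: C(28, 21)·C(4, 1) = 4736160. Since P₁ is strictly southwest of P₂, a monotone path through both must visit P₁ then P₂; paths through both = C(12, 6)·C(16, 15)·C(4, 1) = 59136. Avoid both = 64512240 − 4476780 − 4736160 + 59136 = 55358436.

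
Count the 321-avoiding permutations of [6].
C_6 = 132

These 321-avoiding permutations are counted by the Catalan number C_n = (1/(n + 1)) · C(2n, n). For n = 6: C_6 = (1/7) · C(12, 6) = 924/7 = 132.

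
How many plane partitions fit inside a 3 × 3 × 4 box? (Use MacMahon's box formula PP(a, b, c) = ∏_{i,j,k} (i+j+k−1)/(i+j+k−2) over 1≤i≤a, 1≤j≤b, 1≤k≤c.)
PP(3, 3, 4) = 4116

Evaluate the triple product over i = 1..3, j = 1..3, k = 1..4. The factors are (2/1) · (3/2) · (4/3) · (5/4) · (3/2) · (4/3) · (5/4) · (6/5) · … (36 factors total). The numerators and denominators telescope so the product is an integer; carrying out the multiplication exactly gives PP(3, 3, 4) = 4116.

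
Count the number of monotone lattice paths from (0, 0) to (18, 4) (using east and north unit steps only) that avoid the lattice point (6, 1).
Number of paths = 4130

Total paths from (0, 0) to (18, 4): C(22, 18) = 7315. Paths through (6, 1): (paths (0, 0) → (6, 1)) × (paths (6, 1) → (18, 4)) = C(7, 6) · C(15, 12) = 7 · 455 = 3185. Avoidance count = 7315 − 3185 = 4130.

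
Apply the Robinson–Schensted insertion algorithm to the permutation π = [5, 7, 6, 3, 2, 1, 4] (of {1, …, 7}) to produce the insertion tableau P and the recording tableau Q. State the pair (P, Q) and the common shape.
P = [1, 4] / [2, 6] / [3] / [5] / [7];  Q = [1, 2] / [3, 7] / [4] / [5] / [6];  common shape = (2, 2, 1, 1, 1)

Row-insert the values π_1, π_2, … into P one at a time, bumping the leftmost entry strictly greater than the inserted value down to the next row. The recording tableau Q records, in position (i, j), the step at which that cell was added to P.
  Insert 5 (step 1): P = [5];  Q = [1]
  Insert 7 (step 2): P = [5, 7];  Q = [1, 2]
  Insert 6 (step 3): P = [5, 6] / [7];  Q = [1, 2] / [3]
  Insert 3 (step 4): P = [3, 6] / [5] / [7];  Q = [1, 2] / [3] / [4]
  Insert 2 (step 5): P = [2, 6] / [3] / [5] / [7];  Q = [1, 2] / [3] / [4] / [5]
  Insert 1 (step 6): P = [1, 6] / [2] / [3] / [5] / [7];  Q = [1, 2] / [3] / [4] / [5] / [6]
  Insert 4 (step 7): P = [1, 4] / [2, 6] / [3] / [5] / [7];  Q = [1, 2] / [3, 7] / [4] / [5] / [6]
Final shape: (2, 2, 1, 1, 1).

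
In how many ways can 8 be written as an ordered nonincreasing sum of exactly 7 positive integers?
p(8, 7 parts) = 1

Partitions of n into exactly k parts ↔ partitions of n − k into at most k parts (subtract 1 from each part). For n = 8, k = 7, the partitions are: 2+1+1+1+1+1+1. Count = 1.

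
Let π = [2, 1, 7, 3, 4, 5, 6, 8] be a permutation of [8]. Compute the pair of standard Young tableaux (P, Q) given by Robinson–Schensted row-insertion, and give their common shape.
P = [1, 3, 4, 5, 6, 8] / [2, 7];  Q = [1, 3, 5, 6, 7, 8] / [2, 4];  common shape = (6, 2)

Row-insert the values π_1, π_2, … into P one at a time, bumping the leftmost entry strictly greater than the inserted value down to the next row. The recording tableau Q records, in position (i, j), the step at which that cell was added to P.
  Insert 2 (step 1): P = [2];  Q = [1]
  Insert 1 (step 2): P = [1] / [2];  Q = [1] / [2]
  Insert 7 (step 3): P = [1, 7] / [2];  Q = [1, 3] / [2]
  Insert 3 (step 4): P = [1, 3] / [2, 7];  Q = [1, 3] / [2, 4]
  Insert 4 (step 5): P = [1, 3, 4] / [2, 7];  Q = [1, 3, 5] / [2, 4]
  Insert 5 (step 6): P = [1, 3, 4, 5] / [2, 7];  Q = [1, 3, 5, 6] / [2, 4]
  Insert 6 (step 7): P = [1, 3, 4, 5, 6] / [2, 7];  Q = [1, 3, 5, 6, 7] / [2, 4]
  Insert 8 (step 8): P = [1, 3, 4, 5, 6, 8] / [2, 7];  Q = [1, 3, 5, 6, 7, 8] / [2, 4]
Final shape: (6, 2).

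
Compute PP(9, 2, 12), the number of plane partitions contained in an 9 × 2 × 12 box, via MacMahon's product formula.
PP(9, 2, 12) = 14620666060

Evaluate the triple product over i = 1..9, j = 1..2, k = 1..12. The factors are (2/1) · (3/2) · (4/3) · (5/4) · (6/5) · (7/6) · (8/7) · (9/8) · … (216 factors total). The numerators and denominators telescope so the product is an integer; carrying out the multiplication exactly gives PP(9, 2, 12) = 14620666060.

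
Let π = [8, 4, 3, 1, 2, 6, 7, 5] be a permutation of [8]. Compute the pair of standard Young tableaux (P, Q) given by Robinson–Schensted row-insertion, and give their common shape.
P = [1, 2, 5, 7] / [3, 6] / [4] / [8];  Q = [1, 5, 6, 7] / [2, 8] / [3] / [4];  common shape = (4, 2, 1, 1)

Row-insert the values π_1, π_2, … into P one at a time, bumping the leftmost entry strictly greater than the inserted value down to the next row. The recording tableau Q records, in position (i, j), the step at which that cell was added to P.
  Insert 8 (step 1): P = [8];  Q = [1]
  Insert 4 (step 2): P = [4] / [8];  Q = [1] / [2]
  Insert 3 (step 3): P = [3] / [4] / [8];  Q = [1] / [2] / [3]
  Insert 1 (step 4): P = [1] / [3] / [4] / [8];  Q = [1] / [2] / [3] / [4]
  Insert 2 (step 5): P = [1, 2] / [3] / [4] / [8];  Q = [1, 5] / [2] / [3] / [4]
  Insert 6 (step 6): P = [1, 2, 6] / [3] / [4] / [8];  Q = [1, 5, 6] / [2] / [3] / [4]
  Insert 7 (step 7): P = [1, 2, 6, 7] / [3] / [4] / [8];  Q = [1, 5, 6, 7] / [2] / [3] / [4]
  Insert 5 (step 8): P = [1, 2, 5, 7] / [3, 6] / [4] / [8];  Q = [1, 5, 6, 7] / [2, 8] / [3] / [4]
Final shape: (4, 2, 1, 1).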